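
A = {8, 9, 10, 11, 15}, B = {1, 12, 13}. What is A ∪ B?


A = {8, 9, 10, 11, 15}
B = {1, 12, 13}
Operation: union
All elements combined: 1, 8, 9, 10, 11, 12, 13, 15

{1, 8, 9, 10, 11, 12, 13, 15}


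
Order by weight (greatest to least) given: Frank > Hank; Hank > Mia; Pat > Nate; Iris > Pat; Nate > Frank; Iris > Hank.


Constraints: Frank > Hank; Hank > Mia; Pat > Nate; Iris > Pat; Nate > Frank; Iris > Hank
Method: at each step, the next-highest is the one remaining person who never appears on the smaller side of a constraint between remaining people.
  Step 1: remaining {Iris, Nate, Frank, Pat, Mia, Hank}; on the smaller side: {Nate, Frank, Pat, Mia, Hank} → Iris is next (Iris > Pat; Iris > Hank).
  Step 2: remaining {Nate, Frank, Pat, Mia, Hank}; on the smaller side: {Nate, Frank, Mia, Hank} → Pat is next (Pat > Nate).
  Step 3: remaining {Nate, Frank, Mia, Hank}; on the smaller side: {Frank, Mia, Hank} → Nate is next (Nate > Frank).
  Step 4: remaining {Frank, Mia, Hank}; on the smaller side: {Mia, Hank} → Frank is next (Frank > Hank).
  Step 5: remaining {Mia, Hank}; on the smaller side: {Mia} → Hank is next (Hank > Mia).
  Step 6: only Mia remains → lowest.
Final ranking (highest to lowest):

Iris > Pat > Nate > Frank > Hank > Mia


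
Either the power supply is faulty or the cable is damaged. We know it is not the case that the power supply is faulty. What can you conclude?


Disjunctive syllogism: P ∨ Q, ¬P ⊢ Q
Disjunction: the power supply is faulty ∨ the cable is damaged
We know it is not the case that the power supply is faulty.
By disjunctive syllogism, the other disjunct must be true.

The cable is damaged


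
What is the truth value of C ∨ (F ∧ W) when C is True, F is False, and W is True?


C = True, F = False, W = True
Step 1: F ∧ W = False AND True = False
Step 2: C ∨ False = True OR False = True
AND evaluated first (higher precedence); then OR applied.

True


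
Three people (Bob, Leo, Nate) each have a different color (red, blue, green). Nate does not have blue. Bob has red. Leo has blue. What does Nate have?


From clues:
  Bob → red
  Leo → blue
By elimination, Nate gets the remaining.

green


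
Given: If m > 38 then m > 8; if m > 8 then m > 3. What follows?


Hypothetical syllogism: P → Q, Q → R ⊢ P → R
Premise 1: m > 38 → m > 8
Premise 2: m > 8 → m > 3
Chain the implications: the middle term (m > 8) links the two.
Conclusion: If m > 38, then m > 3.

If m > 38, then m > 3.


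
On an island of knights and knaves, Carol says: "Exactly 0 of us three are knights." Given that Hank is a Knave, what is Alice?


Carol claims exactly 0 knights among Carol, Hank, Alice.
Given: Hank is a Knave.

Case 1: Carol is a Knight (tells truth)
  Then exactly 0 of the three are knights.
  Counting Carol, Hank: 1 knight(s) so far. Need -1 more → impossible.
Case 2: Carol is a Knave (lies)
  Then the count is NOT 0.
  If Alice = Knave, count = 0 = 0 → claim would be true, contradicts lie.
  If Alice = Knight, count = 1 ≠ 0 → lie confirmed ✓

Alice is a Knight.

Knight


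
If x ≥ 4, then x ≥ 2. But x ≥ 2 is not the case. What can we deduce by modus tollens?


Modus tollens: P → Q, ¬Q ⊢ ¬P
P: x ≥ 4
Q: x ≥ 2
We have P → Q and Q is false.
By modus tollens, P must be false.

It is not the case that x ≥ 4


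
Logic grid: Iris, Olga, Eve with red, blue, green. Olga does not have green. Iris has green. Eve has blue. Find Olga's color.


From clues:
  Eve → blue
  Iris → green
By elimination, Olga gets the remaining.

red


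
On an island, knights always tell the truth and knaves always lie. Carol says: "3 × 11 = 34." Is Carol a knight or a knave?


Statement: "3 × 11 = 34."
Actual: 3 × 11 = 33
Claimed: 34
Statement is FALSE → Carol lies → Knave

Knave


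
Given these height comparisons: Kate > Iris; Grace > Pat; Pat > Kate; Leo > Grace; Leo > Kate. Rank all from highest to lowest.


Constraints: Kate > Iris; Grace > Pat; Pat > Kate; Leo > Grace; Leo > Kate
Method: at each step, the next-highest is the one remaining person who never appears on the smaller side of a constraint between remaining people.
  Step 1: remaining {Leo, Iris, Kate, Grace, Pat}; on the smaller side: {Iris, Kate, Grace, Pat} → Leo is next (Leo > Grace; Leo > Kate).
  Step 2: remaining {Iris, Kate, Grace, Pat}; on the smaller side: {Iris, Kate, Pat} → Grace is next (Grace > Pat).
  Step 3: remaining {Iris, Kate, Pat}; on the smaller side: {Iris, Kate} → Pat is next (Pat > Kate).
  Step 4: remaining {Iris, Kate}; on the smaller side: {Iris} → Kate is next (Kate > Iris).
  Step 5: only Iris remains → lowest.
Final ranking (highest to lowest):

Leo > Grace > Pat > Kate > Iris


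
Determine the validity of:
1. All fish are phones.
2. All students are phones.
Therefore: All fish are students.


Premise 1: All fish are phones.
Premise 2: All students are phones.
Conclusion: All fish are students.
Fallacy: undistributed middle. phones is predicate in both.
Counterexample: fish and students could be disjoint subsets of phones.

Invalid


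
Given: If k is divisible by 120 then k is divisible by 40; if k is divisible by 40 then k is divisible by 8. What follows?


Hypothetical syllogism: P → Q, Q → R ⊢ P → R
Premise 1: k is divisible by 120 → k is divisible by 40
Premise 2: k is divisible by 40 → k is divisible by 8
Chain the implications: the middle term (k is divisible by 40) links the two.
Conclusion: If k is divisible by 120, then k is divisible by 8.

If k is divisible by 120, then k is divisible by 8.


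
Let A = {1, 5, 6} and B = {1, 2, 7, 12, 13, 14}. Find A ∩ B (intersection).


A = {1, 5, 6}
B = {1, 2, 7, 12, 13, 14}
Operation: intersection
Elements in both: 1

{1}


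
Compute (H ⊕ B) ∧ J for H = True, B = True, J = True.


H = True, B = True, J = True
Step 1: H ⊕ B = True XOR True = False
Step 2: False ∧ J = False AND True = False
XOR true when exactly one of H,B is true; then AND with J.

False


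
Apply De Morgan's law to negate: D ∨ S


De Morgan's law: ¬(P ∨ Q) ≡ ¬P ∧ ¬Q
¬(D ∨ S) = ¬D ∧ ¬S

¬D ∧ ¬S


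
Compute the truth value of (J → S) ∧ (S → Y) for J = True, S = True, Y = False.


J = True, S = True, Y = False
Step 1: J → S is false only when J=True and S=False. Result: True
Step 2: S → Y is false only when S=True and Y=False. Result: False
Step 3: True ∧ False = False

False


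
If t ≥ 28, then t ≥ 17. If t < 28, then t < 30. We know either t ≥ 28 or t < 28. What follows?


Constructive dilemma: (P → Q) ∧ (R → S), P ∨ R ⊢ Q ∨ S
Premise 1: t ≥ 28 → t ≥ 17
Premise 2: t < 28 → t < 30
Premise 3: t ≥ 28 ∨ t < 28
Case 1: Assuming t ≥ 28, then by Premise 1, t ≥ 17.
Case 2: Assuming t < 28, then by Premise 2, t < 30.
Since one of t ≥ 28 or t < 28 must hold, we get t ≥ 17 or t < 30.

t ≥ 17 or t < 30.


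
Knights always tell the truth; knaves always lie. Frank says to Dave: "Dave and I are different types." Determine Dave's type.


Frank says: "Dave and I are different types."
Case 1: Frank is a Knight (truth-teller)
  Statement is true → they ARE different → Dave is a Knave
Case 2: Frank is a Knave (liar)
  Statement is false → they are NOT different → Dave is a Knave
In both cases, Dave is a Knave.

Knave


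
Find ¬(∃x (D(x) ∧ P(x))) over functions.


Original: ∃x (D(x) ∧ P(x))
Rule: ¬∀→∃, ¬∃→∀, negate predicate.
Negation: ∀x (¬D(x) ∨ ¬P(x))

∀x (¬D(x) ∨ ¬P(x))


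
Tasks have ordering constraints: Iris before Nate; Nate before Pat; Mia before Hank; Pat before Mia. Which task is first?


Constraints: Iris before Nate; Nate before Pat; Mia before Hank; Pat before Mia
The first task can have nothing scheduled before it, so it must never appear on the right of a 'before'.
Tasks appearing after some 'before': Nate, Pat, Hank, Mia.
The only task not in that list is Iris → it is first.

Iris


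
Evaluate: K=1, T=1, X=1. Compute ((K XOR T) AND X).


K XOR T = 1^1 = 0
0 AND 1 = 0

0


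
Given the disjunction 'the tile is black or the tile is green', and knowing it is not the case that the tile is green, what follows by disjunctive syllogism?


Disjunctive syllogism: P ∨ Q, ¬P ⊢ Q
Disjunction: the tile is black ∨ the tile is green
We know it is not the case that the tile is green.
By disjunctive syllogism, the other disjunct must be true.

The tile is black


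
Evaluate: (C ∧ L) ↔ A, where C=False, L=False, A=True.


C = False, L = False, A = True
Expression: (C ∧ L) ↔ A
Step 1: C ∧ L = False AND False = False
Step 2: (False) ↔ A = (False iff True) = False

False


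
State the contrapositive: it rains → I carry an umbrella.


Original: If it rains, then I carry an umbrella
Contrapositive: If ¬Q, then ¬P
Negate Q: not (I carry an umbrella)
Negate P: not (it rains)

If not (I carry an umbrella), then not (it rains).


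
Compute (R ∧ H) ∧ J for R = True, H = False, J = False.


R = True, H = False, J = False
Step 1: R ∧ H = True AND False = False
Step 2: False ∧ J = False AND False = False
AND is true only when ALL operands are true.

False


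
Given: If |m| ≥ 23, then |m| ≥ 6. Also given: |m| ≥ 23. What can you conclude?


Modus ponens: P → Q, P ⊢ Q
P: |m| ≥ 23
Q: |m| ≥ 6
We have P → Q and P is true.
By modus ponens, Q must be true.

|m| ≥ 6


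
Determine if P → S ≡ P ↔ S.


Expression 1: P → S
Expression 2: P ↔ S
Truth table (P S | Expr1 Expr2):
  T T |   T     T
  T F |   F     F
  F T |   T     F   ← differ
  F F |   T     T
Counterexample: P=F, S=T gives Expr1 = T but Expr2 = F, so the expressions are NOT logically equivalent.

No


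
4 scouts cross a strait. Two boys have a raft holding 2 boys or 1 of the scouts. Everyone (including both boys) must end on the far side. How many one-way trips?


Per crossing of one of the scouts: boys→, one←, one of the scouts→, one← = 4 trips
4 × 4 = 16, + 1 final boys→ = 17
Minimum trips = 17

17


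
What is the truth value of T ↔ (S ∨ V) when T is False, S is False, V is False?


T = False, S = False, V = False
Step 1: S ∨ V = False OR False = False
Step 2: T ↔ (False): true when both sides have same truth value.
Result: False ↔ False = True

True


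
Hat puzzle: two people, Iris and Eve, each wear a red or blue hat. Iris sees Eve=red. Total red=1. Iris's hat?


Total red = 1, Eve = red
Red accounted for: 1
Remaining for Iris: 0
Iris's hat is blue.

blue


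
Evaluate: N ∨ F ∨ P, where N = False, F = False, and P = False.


N = False, F = False, P = False
Step 1: N ∨ F = False OR False = False
Step 2: False ∨ P = False OR False = False
OR is true when at least one operand is true.

False


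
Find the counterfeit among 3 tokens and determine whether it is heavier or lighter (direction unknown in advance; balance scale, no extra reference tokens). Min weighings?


Let n = 3. 6 possibilities (n tokens × lighter/heavier); each weighing has 3 outcomes.
Bound for k weighings: say the first weighing puts j tokens on each pan. If it tips, the 2j weighed tokens remain suspects (each with a known direction) and k-1 weighings give 3^(k-1) outcomes; 3^(k-1) is odd, so 2j ≤ 3^(k-1) - 1. If it balances, the n - 2j unweighed tokens remain with direction unknown: 2(n - 2j) ≤ 3^(k-1) - 1 by the same parity argument. Adding, n ≤ (3^(k-1) - 1) + (3^(k-1) - 1)/2 = (3^k - 3)/2, and the classical three-group strategy achieves this (3 tokens in 2 weighings, 12 in 3, 39 in 4, 120 in 5).
So we need the smallest k with (3^k - 3)/2 ≥ 3.
k = 1: (3^1 - 3)/2 = 0 < 3 ✗
k = 2: (3^2 - 3)/2 = 3 ≥ 3 ✓

2


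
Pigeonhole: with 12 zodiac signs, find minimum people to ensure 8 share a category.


Pigeonhole: to guarantee k in one of n categories, need (k-1)×n + 1.
k = 8, n = 12
Minimum = (8-1) × 12 + 1 = 7 × 12 + 1

85


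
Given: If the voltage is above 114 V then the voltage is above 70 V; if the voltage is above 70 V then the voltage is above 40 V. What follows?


Hypothetical syllogism: P → Q, Q → R ⊢ P → R
Premise 1: the voltage is above 114 V → the voltage is above 70 V
Premise 2: the voltage is above 70 V → the voltage is above 40 V
Chain the implications: the middle term (the voltage is above 70 V) links the two.
Conclusion: If the voltage is above 114 V, then the voltage is above 40 V.

If the voltage is above 114 V, then the voltage is above 40 V.


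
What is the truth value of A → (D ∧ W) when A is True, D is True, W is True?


A = True, D = True, W = True
Step 1: D ∧ W = True AND True = True
Step 2: A → (True): false only when A=True and consequent=False.
Result: True

True


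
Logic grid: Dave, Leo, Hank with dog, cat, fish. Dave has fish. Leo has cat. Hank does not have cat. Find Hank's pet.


From clues:
  Dave → fish
  Leo → cat
By elimination, Hank gets the remaining.

dog


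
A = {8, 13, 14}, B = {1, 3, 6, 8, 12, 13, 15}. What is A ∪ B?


A = {8, 13, 14}
B = {1, 3, 6, 8, 12, 13, 15}
Operation: union
All elements combined: 1, 3, 6, 8, 12, 13, 14, 15

{1, 3, 6, 8, 12, 13, 14, 15}


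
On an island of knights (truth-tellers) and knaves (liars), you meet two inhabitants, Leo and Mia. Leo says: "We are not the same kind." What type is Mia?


Leo says: "We are not the same kind."
Case 1: Leo is a Knight (truth-teller)
  Statement is true → they ARE different → Mia is a Knave
Case 2: Leo is a Knave (liar)
  Statement is false → they are NOT different → Mia is a Knave
In both cases, Mia is a Knave.

Knave


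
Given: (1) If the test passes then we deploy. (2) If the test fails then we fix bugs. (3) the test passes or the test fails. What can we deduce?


Constructive dilemma: (P → Q) ∧ (R → S), P ∨ R ⊢ Q ∨ S
Premise 1: the test passes → we deploy
Premise 2: the test fails → we fix bugs
Premise 3: the test passes ∨ the test fails
Case 1: Assuming the test passes, then by Premise 1, we deploy.
Case 2: Assuming the test fails, then by Premise 2, we fix bugs.
Since one of the test passes or the test fails must hold, we get we deploy or we fix bugs.

We deploy or we fix bugs.


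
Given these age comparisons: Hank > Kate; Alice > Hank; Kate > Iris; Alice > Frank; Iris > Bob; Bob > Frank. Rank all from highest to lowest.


Constraints: Hank > Kate; Alice > Hank; Kate > Iris; Alice > Frank; Iris > Bob; Bob > Frank
Method: at each step, the next-highest is the one remaining person who never appears on the smaller side of a constraint between remaining people.
  Step 1: remaining {Kate, Iris, Bob, Frank, Hank, Alice}; on the smaller side: {Kate, Iris, Bob, Frank, Hank} → Alice is next (Alice > Hank; Alice > Frank).
  Step 2: remaining {Kate, Iris, Bob, Frank, Hank}; on the smaller side: {Kate, Iris, Bob, Frank} → Hank is next (Hank > Kate).
  Step 3: remaining {Kate, Iris, Bob, Frank}; on the smaller side: {Iris, Bob, Frank} → Kate is next (Kate > Iris).
  Step 4: remaining {Iris, Bob, Frank}; on the smaller side: {Bob, Frank} → Iris is next (Iris > Bob).
  Step 5: remaining {Bob, Frank}; on the smaller side: {Frank} → Bob is next (Bob > Frank).
  Step 6: only Frank remains → lowest.
Final ranking (highest to lowest):

Alice > Hank > Kate > Iris > Bob > Frank


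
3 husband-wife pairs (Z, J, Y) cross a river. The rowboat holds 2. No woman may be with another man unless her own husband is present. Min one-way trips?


Label couples Z, J, Y (H = husband, W = wife).
Counting alone: 6 people, the rowboat carries 2 and someone must bring it back, so each round trip nets at most +1 on the far side until the last crossing → at least 9 trips. The jealousy constraint makes 9 impossible; the shortest valid schedule has 11:
1. WZ+WJ →  (far: WZ,WJ; near: HZ,HJ,HY,WY)
2. WZ ←       (far: WJ; near: HZ,HJ,HY,WZ,WY)
3. WZ+WY →  (far: WZ,WJ,WY; near: HZ,HJ,HY)
4. WZ ←       (far: WJ,WY; near: HZ,HJ,HY,WZ)
5. HJ+HY →  (far: HJ,WJ,HY,WY; near: HZ,WZ)
6. HJ+WJ ←  (far: HY,WY; near: HZ,WZ,HJ,WJ)
7. HZ+HJ →  (far: HZ,HJ,HY,WY; near: WZ,WJ)
8. WY ←       (far: HZ,HJ,HY; near: WZ,WJ,WY)
9. WZ+WJ →  (far: HZ,WZ,HJ,WJ,HY; near: WY)
10. HY ←      (far: HZ,WZ,HJ,WJ; near: HY,WY)
11. HY+WY → (far: all six; near: empty)
In every state each wife is either with her husband or with no other man.
Minimum trips = 11

11


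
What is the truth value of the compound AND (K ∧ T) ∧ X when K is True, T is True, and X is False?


K = True, T = True, X = False
Step 1: K ∧ T = True AND True = True
Step 2: True ∧ X = True AND False = False
AND is true only when ALL operands are true.

False


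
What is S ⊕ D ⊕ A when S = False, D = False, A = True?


S = False, D = False, A = True
Step 1: S ⊕ D = False XOR False = False
Step 2: False ⊕ A = False XOR True = True
XOR is true when an odd number of operands are true.

True


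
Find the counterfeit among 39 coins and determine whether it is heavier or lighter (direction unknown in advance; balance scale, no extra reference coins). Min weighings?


Let n = 39. 78 possibilities (n coins × lighter/heavier); each weighing has 3 outcomes.
Bound for k weighings: say the first weighing puts j coins on each pan. If it tips, the 2j weighed coins remain suspects (each with a known direction) and k-1 weighings give 3^(k-1) outcomes; 3^(k-1) is odd, so 2j ≤ 3^(k-1) - 1. If it balances, the n - 2j unweighed coins remain with direction unknown: 2(n - 2j) ≤ 3^(k-1) - 1 by the same parity argument. Adding, n ≤ (3^(k-1) - 1) + (3^(k-1) - 1)/2 = (3^k - 3)/2, and the classical three-group strategy achieves this (3 coins in 2 weighings, 12 in 3, 39 in 4, 120 in 5).
So we need the smallest k with (3^k - 3)/2 ≥ 39.
k = 3: (3^3 - 3)/2 = 12 < 39 ✗
k = 4: (3^4 - 3)/2 = 39 ≥ 39 ✓

4


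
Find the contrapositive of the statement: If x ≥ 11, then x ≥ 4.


Original: If x ≥ 11, then x ≥ 4
Contrapositive: If ¬Q, then ¬P
Negate Q: not (x ≥ 4)
Negate P: not (x ≥ 11)

If not (x ≥ 4), then not (x ≥ 11).


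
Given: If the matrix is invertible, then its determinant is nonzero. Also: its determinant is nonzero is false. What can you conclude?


Modus tollens: P → Q, ¬Q ⊢ ¬P
P: the matrix is invertible
Q: its determinant is nonzero
We have P → Q and Q is false.
By modus tollens, P must be false.

It is not the case that the matrix is invertible


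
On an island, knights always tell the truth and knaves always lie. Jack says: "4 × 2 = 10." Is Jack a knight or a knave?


Statement: "4 × 2 = 10."
Actual: 4 × 2 = 8
Claimed: 10
Statement is FALSE → Jack lies → Knave

Knave


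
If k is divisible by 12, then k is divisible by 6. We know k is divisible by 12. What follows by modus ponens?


Modus ponens: P → Q, P ⊢ Q
P: k is divisible by 12
Q: k is divisible by 6
We have P → Q and P is true.
By modus ponens, Q must be true.

k is divisible by 6


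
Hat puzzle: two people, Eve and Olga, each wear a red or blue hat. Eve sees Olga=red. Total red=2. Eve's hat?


Total red = 2, Olga = red
Red accounted for: 1
Remaining for Eve: 1
Eve's hat is red.

red


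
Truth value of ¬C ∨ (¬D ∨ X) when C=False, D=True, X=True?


C = False, D = True, X = True
Expression: ¬C ∨ (¬D ∨ X)
Step 1: ¬D = NOT True = False
Step 2: ¬D ∨ X = False OR True = True
Step 3: ¬C = NOT False = True
Step 4: (True) ∨ (True) = True OR True = True

True


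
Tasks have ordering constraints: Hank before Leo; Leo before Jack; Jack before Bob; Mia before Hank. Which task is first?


Constraints: Hank before Leo; Leo before Jack; Jack before Bob; Mia before Hank
The first task can have nothing scheduled before it, so it must never appear on the right of a 'before'.
Tasks appearing after some 'before': Leo, Jack, Bob, Hank.
The only task not in that list is Mia → it is first.

Mia


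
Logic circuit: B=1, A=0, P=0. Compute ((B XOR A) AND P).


B XOR A = 1^0 = 1
1 AND 0 = 0

0


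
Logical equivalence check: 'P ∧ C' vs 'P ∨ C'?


Expression 1: P ∧ C
Expression 2: P ∨ C
Truth table (P C | Expr1 Expr2):
  T T |   T     T
  T F |   F     T   ← differ
  F T |   F     T   ← differ
  F F |   F     F
Counterexample: P=T, C=F gives Expr1 = F but Expr2 = T, so the expressions are NOT logically equivalent.

No


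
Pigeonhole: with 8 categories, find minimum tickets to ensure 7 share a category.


Pigeonhole: to guarantee k in one of n categories, need (k-1)×n + 1.
k = 7, n = 8
Minimum = (7-1) × 8 + 1 = 6 × 8 + 1

49


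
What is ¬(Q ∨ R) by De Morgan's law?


De Morgan's law: ¬(P ∨ Q) ≡ ¬P ∧ ¬Q
¬(Q ∨ R) = ¬Q ∧ ¬R

¬Q ∧ ¬R


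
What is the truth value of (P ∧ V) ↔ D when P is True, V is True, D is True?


P = True, V = True, D = True
Step 1: P ∧ V = True AND True = True
Step 2: (True) ↔ D: true when both sides have same truth value.
Result: True ↔ True = True

True


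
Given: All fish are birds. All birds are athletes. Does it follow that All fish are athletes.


Premise 1: All fish are birds.
Premise 2: All birds are athletes.
Conclusion: All fish are athletes.
Barbara syllogism (AAA-1): All A are B, All B are C → All A are C.
Middle term (birds) distributed in premise 2.

Valid


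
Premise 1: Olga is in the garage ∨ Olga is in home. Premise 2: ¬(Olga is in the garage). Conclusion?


Disjunctive syllogism: P ∨ Q, ¬P ⊢ Q
Disjunction: Olga is in the garage ∨ Olga is in home
We know it is not the case that Olga is in the garage.
By disjunctive syllogism, the other disjunct must be true.

Olga is in home


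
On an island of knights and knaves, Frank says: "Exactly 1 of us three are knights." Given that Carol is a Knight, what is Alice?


Frank claims exactly 1 knights among Frank, Carol, Alice.
Given: Carol is a Knight.

Case 1: Frank is a Knight (tells truth)
  Then exactly 1 of the three are knights.
  Counting Frank, Carol: 2 knight(s) so far. Need -1 more → impossible.
Case 2: Frank is a Knave (lies)
  Then the count is NOT 1.
  If Alice = Knave, count = 1 = 1 → claim would be true, contradicts lie.
  If Alice = Knight, count = 2 ≠ 1 → lie confirmed ✓

Alice is a Knight.

Knight


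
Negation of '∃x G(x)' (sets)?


Original: ∃x G(x)
Rule: ¬∀→∃, ¬∃→∀, negate predicate.
Negation: ∀x ¬G(x)

∀x ¬G(x)


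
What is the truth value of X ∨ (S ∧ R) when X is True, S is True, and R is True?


X = True, S = True, R = True
Step 1: S ∧ R = True AND True = True
Step 2: X ∨ True = True OR True = True
AND evaluated first (higher precedence); then OR applied.

True


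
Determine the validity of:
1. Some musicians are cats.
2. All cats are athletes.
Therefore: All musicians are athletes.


Premise 1: Some musicians are cats.
Premise 2: All cats are athletes.
Conclusion: All musicians are athletes.
Fallacy: illicit minor. The minor term (musicians) is distributed in the conclusion ('All musicians ...') but undistributed in its premise ('Some musicians are cats' doesn't cover all musicians).
Only 'Some musicians are athletes' follows, not 'All'.

Invalid


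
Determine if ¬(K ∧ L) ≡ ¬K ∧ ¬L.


Expression 1: ¬(K ∧ L)
Expression 2: ¬K ∧ ¬L
Truth table (K L | Expr1 Expr2):
  T T |   F     F
  T F |   T     F   ← differ
  F T |   T     F   ← differ
  F F |   T     T
Counterexample: K=T, L=F gives Expr1 = T but Expr2 = F, so the expressions are NOT logically equivalent.

No


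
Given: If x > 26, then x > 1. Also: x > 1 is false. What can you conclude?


Modus tollens: P → Q, ¬Q ⊢ ¬P
P: x > 26
Q: x > 1
We have P → Q and Q is false.
By modus tollens, P must be false.

It is not the case that x > 26


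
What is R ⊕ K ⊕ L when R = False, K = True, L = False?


R = False, K = True, L = False
Step 1: R ⊕ K = False XOR True = True
Step 2: True ⊕ L = True XOR False = True
XOR is true when an odd number of operands are true.

True


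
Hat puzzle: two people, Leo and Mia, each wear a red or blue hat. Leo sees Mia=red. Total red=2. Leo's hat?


Total red = 2, Mia = red
Red accounted for: 1
Remaining for Leo: 1
Leo's hat is red.

red


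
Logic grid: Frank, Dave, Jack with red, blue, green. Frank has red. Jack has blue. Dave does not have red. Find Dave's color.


From clues:
  Jack → blue
  Frank → red
By elimination, Dave gets the remaining.

green


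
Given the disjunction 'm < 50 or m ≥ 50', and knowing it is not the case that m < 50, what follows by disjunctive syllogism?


Disjunctive syllogism: P ∨ Q, ¬P ⊢ Q
Disjunction: m < 50 ∨ m ≥ 50
We know it is not the case that m < 50.
By disjunctive syllogism, the other disjunct must be true.

m ≥ 50


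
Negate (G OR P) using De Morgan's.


De Morgan's law: ¬(P ∨ Q) ≡ ¬P ∧ ¬Q
¬(G ∨ P) = ¬G ∧ ¬P

¬G ∧ ¬P


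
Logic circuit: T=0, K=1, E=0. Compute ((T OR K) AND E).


T OR K = 0|1 = 1
1 AND 0 = 0

0


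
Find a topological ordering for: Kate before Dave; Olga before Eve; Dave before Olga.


Constraints: Kate before Dave; Olga before Eve; Dave before Olga
Method: repeatedly schedule the remaining task that has no remaining task required before it.
  Step 1: remaining {Kate, Eve, Olga, Dave}; every task except Kate still has a predecessor pending → schedule Kate.
  Step 2: remaining {Eve, Olga, Dave}; every task except Dave still has a predecessor pending → schedule Dave.
  Step 3: remaining {Eve, Olga}; every task except Olga still has a predecessor pending → schedule Olga.
  Step 4: only Eve remains → schedule Eve.
Resulting order:

Kate → Dave → Olga → Eve


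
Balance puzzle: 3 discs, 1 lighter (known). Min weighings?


Each weighing has 3 outcomes (left heavy / balance / right heavy), so k weighings distinguish at most 3^k cases; splitting into three near-equal groups achieves this.
Need 3^k ≥ 3: 3^0 = 1 < 3 ≤ 3^1 = 3
k = ⌈log₃(3)⌉ = 1

1


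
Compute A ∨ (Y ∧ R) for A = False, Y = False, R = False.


A = False, Y = False, R = False
Step 1: Y ∧ R = False AND False = False
Step 2: A ∨ False = False OR False = False
AND evaluated first (higher precedence); then OR applied.

False


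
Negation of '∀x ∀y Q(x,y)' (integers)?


Original: ∀x ∀y Q(x,y)
Rule: ¬∀→∃, ¬∃→∀, negate predicate.
Negation: ∃x ∃y ¬Q(x,y)

∃x ∃y ¬Q(x,y)


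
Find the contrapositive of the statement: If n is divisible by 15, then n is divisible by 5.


Original: If n is divisible by 15, then n is divisible by 5
Contrapositive: If ¬Q, then ¬P
Negate Q: not (n is divisible by 5)
Negate P: not (n is divisible by 15)

If not (n is divisible by 5), then not (n is divisible by 15).


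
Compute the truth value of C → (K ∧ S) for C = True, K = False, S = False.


C = True, K = False, S = False
Step 1: K ∧ S = False AND False = False
Step 2: C → (False): false only when C=True and consequent=False.
Result: False

False


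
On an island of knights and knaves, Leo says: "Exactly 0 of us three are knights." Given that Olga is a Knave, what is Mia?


Leo claims exactly 0 knights among Leo, Olga, Mia.
Given: Olga is a Knave.

Case 1: Leo is a Knight (tells truth)
  Then exactly 0 of the three are knights.
  Counting Leo, Olga: 1 knight(s) so far. Need -1 more → impossible.
Case 2: Leo is a Knave (lies)
  Then the count is NOT 0.
  If Mia = Knave, count = 0 = 0 → claim would be true, contradicts lie.
  If Mia = Knight, count = 1 ≠ 0 → lie confirmed ✓

Mia is a Knight.

Knight


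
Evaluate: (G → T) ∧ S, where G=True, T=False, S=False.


G = True, T = False, S = False
Expression: (G → T) ∧ S
Step 1: G → T = True → False (false only if G=True, T=False) = False
Step 2: (False) ∧ S = False AND False = False

False


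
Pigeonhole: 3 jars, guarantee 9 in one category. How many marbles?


Pigeonhole: to guarantee k in one of n categories, need (k-1)×n + 1.
k = 9, n = 3
Minimum = (9-1) × 3 + 1 = 8 × 3 + 1

25


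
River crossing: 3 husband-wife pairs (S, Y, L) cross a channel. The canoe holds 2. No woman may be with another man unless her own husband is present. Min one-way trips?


Label couples S, Y, L (H = husband, W = wife).
Counting alone: 6 people, the canoe carries 2 and someone must bring it back, so each round trip nets at most +1 on the far side until the last crossing → at least 9 trips. The jealousy constraint makes 9 impossible; the shortest valid schedule has 11:
1. WS+WY →  (far: WS,WY; near: HS,HY,HL,WL)
2. WS ←       (far: WY; near: HS,HY,HL,WS,WL)
3. WS+WL →  (far: WS,WY,WL; near: HS,HY,HL)
4. WS ←       (far: WY,WL; near: HS,HY,HL,WS)
5. HY+HL →  (far: HY,WY,HL,WL; near: HS,WS)
6. HY+WY ←  (far: HL,WL; near: HS,WS,HY,WY)
7. HS+HY →  (far: HS,HY,HL,WL; near: WS,WY)
8. WL ←       (far: HS,HY,HL; near: WS,WY,WL)
9. WS+WY →  (far: HS,WS,HY,WY,HL; near: WL)
10. HL ←      (far: HS,WS,HY,WY; near: HL,WL)
11. HL+WL → (far: all six; near: empty)
In every state each wife is either with her husband or with no other man.
Minimum trips = 11

11


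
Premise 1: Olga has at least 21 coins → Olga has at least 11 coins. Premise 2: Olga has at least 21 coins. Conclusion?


Modus ponens: P → Q, P ⊢ Q
P: Olga has at least 21 coins
Q: Olga has at least 11 coins
We have P → Q and P is true.
By modus ponens, Q must be true.

Olga has at least 11 coins


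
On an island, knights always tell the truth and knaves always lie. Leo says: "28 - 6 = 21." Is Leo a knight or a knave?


Statement: "28 - 6 = 21."
Actual: 28 - 6 = 22
Claimed: 21
Statement is FALSE → Leo lies → Knave

Knave


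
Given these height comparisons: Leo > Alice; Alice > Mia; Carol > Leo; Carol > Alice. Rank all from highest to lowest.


Constraints: Leo > Alice; Alice > Mia; Carol > Leo; Carol > Alice
Method: at each step, the next-highest is the one remaining person who never appears on the smaller side of a constraint between remaining people.
  Step 1: remaining {Alice, Leo, Carol, Mia}; on the smaller side: {Alice, Leo, Mia} → Carol is next (Carol > Leo; Carol > Alice).
  Step 2: remaining {Alice, Leo, Mia}; on the smaller side: {Alice, Mia} → Leo is next (Leo > Alice).
  Step 3: remaining {Alice, Mia}; on the smaller side: {Mia} → Alice is next (Alice > Mia).
  Step 4: only Mia remains → lowest.
Final ranking (highest to lowest):

Carol > Leo > Alice > Mia


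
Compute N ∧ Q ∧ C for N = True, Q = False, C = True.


N = True, Q = False, C = True
Step 1: N ∧ Q = True AND False = False
Step 2: (False) ∧ C = (False) AND True = False
AND is true only when ALL operands are true.

False


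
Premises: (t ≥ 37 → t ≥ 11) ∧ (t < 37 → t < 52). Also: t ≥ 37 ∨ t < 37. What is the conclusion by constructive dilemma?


Constructive dilemma: (P → Q) ∧ (R → S), P ∨ R ⊢ Q ∨ S
Premise 1: t ≥ 37 → t ≥ 11
Premise 2: t < 37 → t < 52
Premise 3: t ≥ 37 ∨ t < 37
Case 1: Assuming t ≥ 37, then by Premise 1, t ≥ 11.
Case 2: Assuming t < 37, then by Premise 2, t < 52.
Since one of t ≥ 37 or t < 37 must hold, we get t ≥ 11 or t < 52.

t ≥ 11 or t < 52.


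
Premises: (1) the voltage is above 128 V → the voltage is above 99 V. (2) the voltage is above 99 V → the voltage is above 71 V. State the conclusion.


Hypothetical syllogism: P → Q, Q → R ⊢ P → R
Premise 1: the voltage is above 128 V → the voltage is above 99 V
Premise 2: the voltage is above 99 V → the voltage is above 71 V
Chain the implications: the middle term (the voltage is above 99 V) links the two.
Conclusion: If the voltage is above 128 V, then the voltage is above 71 V.

If the voltage is above 128 V, then the voltage is above 71 V.


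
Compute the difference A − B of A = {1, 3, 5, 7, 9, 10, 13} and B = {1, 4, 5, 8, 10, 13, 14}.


A = {1, 3, 5, 7, 9, 10, 13}
B = {1, 4, 5, 8, 10, 13, 14}
Operation: difference A − B
In A but not B: 3, 7, 9

{3, 7, 9}


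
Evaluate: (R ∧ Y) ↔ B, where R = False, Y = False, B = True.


R = False, Y = False, B = True
Step 1: R ∧ Y = False AND False = False
Step 2: (False) ↔ B: true when both sides have same truth value.
Result: False ↔ True = False

False


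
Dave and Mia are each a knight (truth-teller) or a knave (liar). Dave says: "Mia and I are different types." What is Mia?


Dave says: "Mia and I are different types."
Case 1: Dave is a Knight (truth-teller)
  Statement is true → they ARE different → Mia is a Knave
Case 2: Dave is a Knave (liar)
  Statement is false → they are NOT different → Mia is a Knave
In both cases, Mia is a Knave.

Knave


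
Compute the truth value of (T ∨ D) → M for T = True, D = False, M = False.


T = True, D = False, M = False
Step 1: T ∨ D = True OR False = True
Step 2: (True) → M: false only when antecedent=True and M=False.
Result: False

False


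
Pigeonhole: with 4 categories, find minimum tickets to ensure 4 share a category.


Pigeonhole: to guarantee k in one of n categories, need (k-1)×n + 1.
k = 4, n = 4
Minimum = (4-1) × 4 + 1 = 3 × 4 + 1

13


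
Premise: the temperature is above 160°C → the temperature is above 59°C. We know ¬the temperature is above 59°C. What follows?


Modus tollens: P → Q, ¬Q ⊢ ¬P
P: the temperature is above 160°C
Q: the temperature is above 59°C
We have P → Q and Q is false.
By modus tollens, P must be false.

It is not the case that the temperature is above 160°C


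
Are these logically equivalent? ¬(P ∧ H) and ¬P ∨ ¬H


Expression 1: ¬(P ∧ H)
Expression 2: ¬P ∨ ¬H
Truth table (P H | Expr1 Expr2):
  T T |   F     F
  T F |   T     T
  F T |   T     T
  F F |   T     T
All 4 rows agree, so the expressions are logically equivalent.

Yes


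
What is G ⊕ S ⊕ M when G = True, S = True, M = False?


G = True, S = True, M = False
Step 1: G ⊕ S = True XOR True = False
Step 2: False ⊕ M = False XOR False = False
XOR is true when an odd number of operands are true.

False


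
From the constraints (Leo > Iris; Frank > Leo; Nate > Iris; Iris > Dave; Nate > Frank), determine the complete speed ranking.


Constraints: Leo > Iris; Frank > Leo; Nate > Iris; Iris > Dave; Nate > Frank
Method: at each step, the next-highest is the one remaining person who never appears on the smaller side of a constraint between remaining people.
  Step 1: remaining {Frank, Dave, Iris, Nate, Leo}; on the smaller side: {Frank, Dave, Iris, Leo} → Nate is next (Nate > Iris; Nate > Frank).
  Step 2: remaining {Frank, Dave, Iris, Leo}; on the smaller side: {Dave, Iris, Leo} → Frank is next (Frank > Leo).
  Step 3: remaining {Dave, Iris, Leo}; on the smaller side: {Dave, Iris} → Leo is next (Leo > Iris).
  Step 4: remaining {Dave, Iris}; on the smaller side: {Dave} → Iris is next (Iris > Dave).
  Step 5: only Dave remains → lowest.
Final ranking (highest to lowest):

Nate > Frank > Leo > Iris > Dave


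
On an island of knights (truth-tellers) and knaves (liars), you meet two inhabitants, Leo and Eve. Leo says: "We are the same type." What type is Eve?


Leo says: "We are the same type."
Case 1: Leo is a Knight (truth-teller)
  Statement is true → they ARE the same → Eve is also a Knight
Case 2: Leo is a Knave (liar)
  Statement is false → they are NOT the same → Eve is a Knight
In both cases, Eve is a Knight.

Knight


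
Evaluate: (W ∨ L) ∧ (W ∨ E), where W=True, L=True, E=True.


W = True, L = True, E = True
Expression: (W ∨ L) ∧ (W ∨ E)
Step 1: W ∨ L = True OR True = True
Step 2: W ∨ E = True OR True = True
Step 3: (True) ∧ (True) = True AND True = True

True


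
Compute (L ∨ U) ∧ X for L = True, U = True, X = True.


L = True, U = True, X = True
Step 1: L ∨ U = True OR True = True
Step 2: True ∧ X = True AND True = True
OR is true when at least one operand is true; AND requires both.

True


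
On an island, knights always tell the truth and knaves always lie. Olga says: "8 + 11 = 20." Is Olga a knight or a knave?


Statement: "8 + 11 = 20."
Actual: 8 + 11 = 19
Claimed: 20
Statement is FALSE → Olga lies → Knave

Knave


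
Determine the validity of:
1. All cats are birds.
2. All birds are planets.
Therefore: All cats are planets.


Premise 1: All cats are birds.
Premise 2: All birds are planets.
Conclusion: All cats are planets.
Barbara syllogism (AAA-1): All A are B, All B are C → All A are C.
Middle term (birds) distributed in premise 2.

Valid


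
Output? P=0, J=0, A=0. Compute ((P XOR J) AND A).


P XOR J = 0^0 = 0
0 AND 0 = 0

0


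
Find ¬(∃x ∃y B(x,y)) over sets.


Original: ∃x ∃y B(x,y)
Rule: ¬∀→∃, ¬∃→∀, negate predicate.
Negation: ∀x ∀y ¬B(x,y)

∀x ∀y ¬B(x,y)


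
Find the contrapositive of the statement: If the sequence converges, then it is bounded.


Original: If the sequence converges, then it is bounded
Contrapositive: If ¬Q, then ¬P
Negate Q: not (it is bounded)
Negate P: not (the sequence converges)

If not (it is bounded), then not (the sequence converges).


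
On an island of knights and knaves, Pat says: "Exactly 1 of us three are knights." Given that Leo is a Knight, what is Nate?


Pat claims exactly 1 knights among Pat, Leo, Nate.
Given: Leo is a Knight.

Case 1: Pat is a Knight (tells truth)
  Then exactly 1 of the three are knights.
  Counting Pat, Leo: 2 knight(s) so far. Need -1 more → impossible.
Case 2: Pat is a Knave (lies)
  Then the count is NOT 1.
  If Nate = Knave, count = 1 = 1 → claim would be true, contradicts lie.
  If Nate = Knight, count = 2 ≠ 1 → lie confirmed ✓

Nate is a Knight.

Knight


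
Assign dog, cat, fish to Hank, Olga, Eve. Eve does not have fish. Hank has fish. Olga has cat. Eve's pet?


From clues:
  Hank → fish
  Olga → cat
By elimination, Eve gets the remaining.

dog


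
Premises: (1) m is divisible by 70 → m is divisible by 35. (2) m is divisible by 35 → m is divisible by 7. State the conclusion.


Hypothetical syllogism: P → Q, Q → R ⊢ P → R
Premise 1: m is divisible by 70 → m is divisible by 35
Premise 2: m is divisible by 35 → m is divisible by 7
Chain the implications: the middle term (m is divisible by 35) links the two.
Conclusion: If m is divisible by 70, then m is divisible by 7.

If m is divisible by 70, then m is divisible by 7.


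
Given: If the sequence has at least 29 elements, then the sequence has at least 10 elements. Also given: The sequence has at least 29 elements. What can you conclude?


Modus ponens: P → Q, P ⊢ Q
P: the sequence has at least 29 elements
Q: the sequence has at least 10 elements
We have P → Q and P is true.
By modus ponens, Q must be true.

The sequence has at least 10 elements


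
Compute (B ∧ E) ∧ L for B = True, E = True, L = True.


B = True, E = True, L = True
Step 1: B ∧ E = True AND True = True
Step 2: True ∧ L = True AND True = True
AND is true only when ALL operands are true.

True


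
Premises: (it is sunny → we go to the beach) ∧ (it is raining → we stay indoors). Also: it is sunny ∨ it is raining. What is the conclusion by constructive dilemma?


Constructive dilemma: (P → Q) ∧ (R → S), P ∨ R ⊢ Q ∨ S
Premise 1: it is sunny → we go to the beach
Premise 2: it is raining → we stay indoors
Premise 3: it is sunny ∨ it is raining
Case 1: Assuming it is sunny, then by Premise 1, we go to the beach.
Case 2: Assuming it is raining, then by Premise 2, we stay indoors.
Since one of it is sunny or it is raining must hold, we get we go to the beach or we stay indoors.

We go to the beach or we stay indoors.


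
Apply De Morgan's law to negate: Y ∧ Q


De Morgan's law: ¬(P ∧ Q) ≡ ¬P ∨ ¬Q
¬(Y ∧ Q) = ¬Y ∨ ¬Q

¬Y ∨ ¬Q


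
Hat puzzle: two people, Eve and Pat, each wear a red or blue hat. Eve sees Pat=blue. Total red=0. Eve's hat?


Total red = 0, Pat = blue
Red accounted for: 0
Remaining for Eve: 0
Eve's hat is blue.

blue
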